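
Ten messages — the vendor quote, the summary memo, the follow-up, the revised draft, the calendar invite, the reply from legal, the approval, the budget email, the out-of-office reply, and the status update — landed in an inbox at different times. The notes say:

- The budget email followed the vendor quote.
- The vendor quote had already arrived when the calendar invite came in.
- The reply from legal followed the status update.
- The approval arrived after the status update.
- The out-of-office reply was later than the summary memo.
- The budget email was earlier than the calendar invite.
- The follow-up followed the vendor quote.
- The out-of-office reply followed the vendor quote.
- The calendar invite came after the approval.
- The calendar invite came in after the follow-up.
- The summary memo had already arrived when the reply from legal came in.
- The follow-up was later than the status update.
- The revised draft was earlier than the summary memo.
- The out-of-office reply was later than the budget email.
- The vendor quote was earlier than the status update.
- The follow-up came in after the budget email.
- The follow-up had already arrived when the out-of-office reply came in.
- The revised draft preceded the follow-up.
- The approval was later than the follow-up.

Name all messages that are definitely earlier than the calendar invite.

the approval, the budget email, the follow-up, the revised draft, the status update, the vendor quote

Directly stated before the calendar invite: the approval, the budget email, the follow-up, and the vendor quote.
The revised draft reaches the calendar invite via the revised draft → the follow-up → the calendar invite.
The status update reaches the calendar invite via the status update → the approval → the calendar invite.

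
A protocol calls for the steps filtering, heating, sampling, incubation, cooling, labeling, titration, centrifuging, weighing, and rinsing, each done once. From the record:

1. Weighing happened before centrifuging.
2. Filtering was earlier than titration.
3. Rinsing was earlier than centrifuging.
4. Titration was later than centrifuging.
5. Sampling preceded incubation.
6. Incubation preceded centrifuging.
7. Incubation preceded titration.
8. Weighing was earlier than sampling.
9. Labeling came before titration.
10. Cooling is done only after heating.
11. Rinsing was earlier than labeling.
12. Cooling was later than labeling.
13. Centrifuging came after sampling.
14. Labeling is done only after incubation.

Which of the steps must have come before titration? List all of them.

Directly stated before titration: centrifuging, filtering, incubation, and labeling.
Rinsing reaches titration via rinsing → labeling → titration.
Sampling reaches titration via sampling → centrifuging → titration.
Weighing reaches titration via weighing → centrifuging → titration.
No chain forces heating (or any of the others) ahead of titration.

centrifuging, filtering, incubation, labeling, rinsing, sampling, weighing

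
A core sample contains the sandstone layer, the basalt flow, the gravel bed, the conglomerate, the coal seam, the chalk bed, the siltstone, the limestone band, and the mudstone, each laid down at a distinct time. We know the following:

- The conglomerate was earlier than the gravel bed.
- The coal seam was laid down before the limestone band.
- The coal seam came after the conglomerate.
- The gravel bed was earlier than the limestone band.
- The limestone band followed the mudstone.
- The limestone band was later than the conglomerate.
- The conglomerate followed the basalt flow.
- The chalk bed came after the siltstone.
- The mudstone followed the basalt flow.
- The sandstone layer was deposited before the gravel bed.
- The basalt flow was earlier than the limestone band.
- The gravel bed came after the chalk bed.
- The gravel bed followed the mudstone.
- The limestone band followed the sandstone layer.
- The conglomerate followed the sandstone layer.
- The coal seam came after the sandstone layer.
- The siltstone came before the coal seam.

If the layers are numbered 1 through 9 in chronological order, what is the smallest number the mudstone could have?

2

The basalt flow must come before the mudstone — 1 forced predecessor.
Nothing else is forced ahead of the mudstone, so its earliest slot is position 1 + 1 = 2.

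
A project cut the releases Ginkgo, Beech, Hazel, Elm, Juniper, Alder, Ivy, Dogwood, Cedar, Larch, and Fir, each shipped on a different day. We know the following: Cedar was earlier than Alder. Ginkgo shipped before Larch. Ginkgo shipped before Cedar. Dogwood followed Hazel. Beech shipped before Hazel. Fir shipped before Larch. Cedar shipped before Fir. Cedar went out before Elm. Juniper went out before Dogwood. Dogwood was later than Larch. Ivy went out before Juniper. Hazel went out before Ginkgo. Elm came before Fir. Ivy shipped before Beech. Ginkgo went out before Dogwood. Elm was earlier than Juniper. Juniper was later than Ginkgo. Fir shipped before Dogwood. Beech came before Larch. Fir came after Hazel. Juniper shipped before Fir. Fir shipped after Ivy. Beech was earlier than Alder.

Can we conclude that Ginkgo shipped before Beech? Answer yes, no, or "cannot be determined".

no

Tracing the constraints gives Beech → Hazel → Ginkgo, so Beech must come before Ginkgo.
That means Ginkgo cannot be before Beech.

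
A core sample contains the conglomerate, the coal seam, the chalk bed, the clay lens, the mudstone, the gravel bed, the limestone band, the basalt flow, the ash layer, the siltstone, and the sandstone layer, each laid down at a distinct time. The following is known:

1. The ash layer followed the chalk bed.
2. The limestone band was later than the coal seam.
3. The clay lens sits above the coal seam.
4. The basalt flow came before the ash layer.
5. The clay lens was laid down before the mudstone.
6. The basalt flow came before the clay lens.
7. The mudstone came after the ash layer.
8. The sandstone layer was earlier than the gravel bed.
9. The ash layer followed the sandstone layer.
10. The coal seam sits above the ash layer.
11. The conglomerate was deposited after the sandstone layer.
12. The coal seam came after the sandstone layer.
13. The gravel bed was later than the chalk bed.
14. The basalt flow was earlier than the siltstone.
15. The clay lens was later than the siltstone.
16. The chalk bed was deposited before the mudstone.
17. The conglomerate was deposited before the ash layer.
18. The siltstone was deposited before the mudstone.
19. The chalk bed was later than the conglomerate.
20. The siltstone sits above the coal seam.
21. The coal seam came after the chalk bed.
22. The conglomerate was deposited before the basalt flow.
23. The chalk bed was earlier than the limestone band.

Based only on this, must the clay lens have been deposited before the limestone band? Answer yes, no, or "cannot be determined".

cannot be determined

No chain of stated constraints runs from the clay lens to the limestone band, and none runs from the limestone band to the clay lens either.
So the relative order of the clay lens and the limestone band is not fixed by the given facts.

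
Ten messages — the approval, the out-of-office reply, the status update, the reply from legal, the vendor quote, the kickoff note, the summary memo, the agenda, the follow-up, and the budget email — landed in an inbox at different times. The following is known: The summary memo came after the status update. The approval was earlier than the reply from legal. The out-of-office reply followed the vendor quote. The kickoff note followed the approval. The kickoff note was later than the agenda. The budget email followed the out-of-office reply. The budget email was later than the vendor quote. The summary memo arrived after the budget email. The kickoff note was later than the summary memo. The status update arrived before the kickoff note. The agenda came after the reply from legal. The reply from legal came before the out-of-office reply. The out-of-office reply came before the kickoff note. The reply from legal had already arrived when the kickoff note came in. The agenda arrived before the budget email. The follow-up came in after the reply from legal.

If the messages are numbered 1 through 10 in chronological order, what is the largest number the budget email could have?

The budget email must come before the kickoff note and the summary memo — 2 messages forced after it.
Everything else can be placed before the budget email in some valid order, so the budget email can sit as late as position 10 − 2 = 8.

8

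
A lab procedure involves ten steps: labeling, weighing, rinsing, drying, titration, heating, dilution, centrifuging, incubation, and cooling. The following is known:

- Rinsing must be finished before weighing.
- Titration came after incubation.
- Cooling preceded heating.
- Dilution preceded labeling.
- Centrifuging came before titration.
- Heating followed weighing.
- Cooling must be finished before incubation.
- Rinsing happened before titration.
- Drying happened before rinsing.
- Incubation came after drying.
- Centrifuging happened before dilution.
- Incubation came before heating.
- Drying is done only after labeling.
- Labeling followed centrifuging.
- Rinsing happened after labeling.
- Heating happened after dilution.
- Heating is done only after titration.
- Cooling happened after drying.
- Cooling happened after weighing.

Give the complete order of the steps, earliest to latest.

centrifuging, dilution, labeling, drying, rinsing, weighing, cooling, incubation, titration, heating

The constraints fix every adjacent pair, so only one ordering works:
centrifuging → dilution → labeling → drying → rinsing → weighing → cooling → incubation → titration → heating.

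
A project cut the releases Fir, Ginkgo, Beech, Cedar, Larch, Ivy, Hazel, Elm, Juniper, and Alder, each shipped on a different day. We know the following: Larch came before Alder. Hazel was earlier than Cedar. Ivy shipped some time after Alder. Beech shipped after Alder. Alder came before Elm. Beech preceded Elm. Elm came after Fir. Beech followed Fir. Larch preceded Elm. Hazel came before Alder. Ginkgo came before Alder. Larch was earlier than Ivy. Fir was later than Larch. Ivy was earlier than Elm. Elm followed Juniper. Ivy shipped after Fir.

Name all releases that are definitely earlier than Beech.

Alder, Fir, Ginkgo, Hazel, Larch

Directly stated before Beech: Alder and Fir.
Ginkgo reaches Beech via Ginkgo → Alder → Beech.
Hazel reaches Beech via Hazel → Alder → Beech.
Larch reaches Beech via Larch → Fir → Beech.
No chain forces Ivy (or any of the others) ahead of Beech.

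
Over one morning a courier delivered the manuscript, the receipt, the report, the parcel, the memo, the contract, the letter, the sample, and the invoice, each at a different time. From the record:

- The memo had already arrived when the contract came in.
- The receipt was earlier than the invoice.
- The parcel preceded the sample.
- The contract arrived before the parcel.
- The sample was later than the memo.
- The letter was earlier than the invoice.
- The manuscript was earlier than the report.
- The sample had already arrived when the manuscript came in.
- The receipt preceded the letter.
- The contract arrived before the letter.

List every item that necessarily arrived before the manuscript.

the contract, the memo, the parcel, the sample

Directly stated before the manuscript: the sample.
The contract reaches the manuscript via the contract → the parcel → the sample → the manuscript.
The memo reaches the manuscript via the memo → the sample → the manuscript.
The parcel reaches the manuscript via the parcel → the sample → the manuscript.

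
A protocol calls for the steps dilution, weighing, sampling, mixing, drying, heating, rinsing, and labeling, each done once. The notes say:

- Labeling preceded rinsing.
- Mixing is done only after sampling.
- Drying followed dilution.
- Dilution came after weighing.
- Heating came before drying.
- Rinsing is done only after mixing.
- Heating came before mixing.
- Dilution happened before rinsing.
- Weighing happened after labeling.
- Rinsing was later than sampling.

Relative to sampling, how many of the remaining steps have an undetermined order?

5

Forced after sampling: mixing and rinsing.
That leaves dilution, drying, heating, labeling, and weighing with no forced order relative to sampling — 5.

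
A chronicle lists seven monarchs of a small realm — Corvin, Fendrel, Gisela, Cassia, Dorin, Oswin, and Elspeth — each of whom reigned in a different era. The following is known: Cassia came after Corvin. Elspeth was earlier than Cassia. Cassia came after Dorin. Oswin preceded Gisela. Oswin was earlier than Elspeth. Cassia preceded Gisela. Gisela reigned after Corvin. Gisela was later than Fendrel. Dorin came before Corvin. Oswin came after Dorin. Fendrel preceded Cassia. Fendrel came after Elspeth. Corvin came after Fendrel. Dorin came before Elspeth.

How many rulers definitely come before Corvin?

Directly stated before Corvin: Dorin and Fendrel.
Elspeth reaches Corvin via Elspeth → Fendrel → Corvin.
Oswin reaches Corvin via Oswin → Elspeth → Fendrel → Corvin.
No chain forces Gisela (or any of the others) ahead of Corvin.
That's Dorin, Elspeth, Fendrel, and Oswin — 4 in all.

4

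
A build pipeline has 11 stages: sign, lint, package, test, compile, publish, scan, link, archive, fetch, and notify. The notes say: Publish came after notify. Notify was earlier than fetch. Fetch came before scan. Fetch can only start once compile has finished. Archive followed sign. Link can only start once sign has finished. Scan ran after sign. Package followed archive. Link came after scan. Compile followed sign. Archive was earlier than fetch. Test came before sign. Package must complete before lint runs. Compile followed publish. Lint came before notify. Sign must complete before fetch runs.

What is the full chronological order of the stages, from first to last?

test, sign, archive, package, lint, notify, publish, compile, fetch, scan, link

The constraints fix every adjacent pair, so only one ordering works:
test → sign → archive → package → lint → notify → publish → compile → fetch → scan → link.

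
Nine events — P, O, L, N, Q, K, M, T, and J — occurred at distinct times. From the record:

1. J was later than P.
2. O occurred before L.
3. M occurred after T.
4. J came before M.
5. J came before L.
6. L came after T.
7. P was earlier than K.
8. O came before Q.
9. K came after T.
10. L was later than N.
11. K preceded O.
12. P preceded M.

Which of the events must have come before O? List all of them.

K, P, T

Directly stated before O: K.
P reaches O via P → K → O.
T reaches O via T → K → O.
No chain forces N (or any of the others) ahead of O.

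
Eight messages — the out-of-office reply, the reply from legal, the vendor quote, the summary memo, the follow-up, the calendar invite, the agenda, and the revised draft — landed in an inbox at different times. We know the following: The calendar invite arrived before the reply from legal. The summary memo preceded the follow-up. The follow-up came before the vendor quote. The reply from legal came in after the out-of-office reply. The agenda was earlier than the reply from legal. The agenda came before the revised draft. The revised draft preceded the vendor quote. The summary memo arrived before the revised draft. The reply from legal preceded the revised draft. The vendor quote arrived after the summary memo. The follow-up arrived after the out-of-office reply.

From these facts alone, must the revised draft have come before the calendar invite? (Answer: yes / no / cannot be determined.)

no

Tracing the constraints gives the calendar invite → the reply from legal → the revised draft, so the calendar invite must come before the revised draft.
That means the revised draft cannot be before the calendar invite.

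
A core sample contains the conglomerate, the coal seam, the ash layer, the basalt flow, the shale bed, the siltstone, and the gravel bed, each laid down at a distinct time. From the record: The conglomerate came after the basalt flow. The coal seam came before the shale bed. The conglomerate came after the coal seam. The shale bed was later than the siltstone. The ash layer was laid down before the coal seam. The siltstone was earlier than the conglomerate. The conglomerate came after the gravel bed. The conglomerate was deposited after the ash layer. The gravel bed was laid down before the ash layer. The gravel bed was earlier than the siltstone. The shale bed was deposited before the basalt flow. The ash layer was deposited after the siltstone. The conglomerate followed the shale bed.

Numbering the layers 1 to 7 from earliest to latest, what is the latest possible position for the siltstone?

2

The siltstone must come before the ash layer, the basalt flow, the coal seam, the conglomerate, and the shale bed — 5 layers forced after it.
Everything else can be placed before the siltstone in some valid order, so the siltstone can sit as late as position 7 − 5 = 2.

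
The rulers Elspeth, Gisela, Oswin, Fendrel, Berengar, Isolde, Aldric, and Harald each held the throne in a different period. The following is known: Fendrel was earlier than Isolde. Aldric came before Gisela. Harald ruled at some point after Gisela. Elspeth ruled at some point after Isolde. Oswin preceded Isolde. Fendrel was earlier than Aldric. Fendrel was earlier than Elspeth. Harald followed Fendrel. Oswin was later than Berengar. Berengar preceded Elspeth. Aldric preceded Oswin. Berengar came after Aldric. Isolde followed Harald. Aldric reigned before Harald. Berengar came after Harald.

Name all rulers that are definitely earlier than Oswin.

Aldric, Berengar, Fendrel, Gisela, Harald

Directly stated before Oswin: Aldric and Berengar.
Fendrel reaches Oswin via Fendrel → Aldric → Oswin.
Gisela reaches Oswin via Gisela → Harald → Berengar → Oswin.
Harald reaches Oswin via Harald → Berengar → Oswin.
No chain forces Elspeth (or any of the others) ahead of Oswin.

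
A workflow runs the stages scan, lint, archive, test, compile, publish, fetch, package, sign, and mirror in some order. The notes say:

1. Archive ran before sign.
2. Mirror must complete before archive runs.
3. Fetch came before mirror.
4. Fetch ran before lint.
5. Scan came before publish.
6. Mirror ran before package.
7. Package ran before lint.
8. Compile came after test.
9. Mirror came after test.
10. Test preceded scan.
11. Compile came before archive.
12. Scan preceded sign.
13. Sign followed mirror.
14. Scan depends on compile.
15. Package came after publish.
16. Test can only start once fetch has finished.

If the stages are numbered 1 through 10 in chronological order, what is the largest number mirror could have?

Mirror must come before archive, lint, package, and sign — 4 stages forced after it.
Everything else can be placed before mirror in some valid order, so mirror can sit as late as position 10 − 4 = 6.

6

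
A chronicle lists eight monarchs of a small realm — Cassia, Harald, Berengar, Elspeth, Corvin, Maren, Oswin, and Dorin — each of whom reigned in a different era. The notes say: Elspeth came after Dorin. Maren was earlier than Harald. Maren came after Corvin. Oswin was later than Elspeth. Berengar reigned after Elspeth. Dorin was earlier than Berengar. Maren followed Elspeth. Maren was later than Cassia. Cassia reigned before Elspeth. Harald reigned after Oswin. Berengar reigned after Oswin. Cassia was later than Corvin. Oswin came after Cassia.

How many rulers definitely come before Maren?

4

Directly stated before Maren: Cassia, Corvin, and Elspeth.
Dorin reaches Maren via Dorin → Elspeth → Maren.
That's Cassia, Corvin, Dorin, and Elspeth — 4 in all.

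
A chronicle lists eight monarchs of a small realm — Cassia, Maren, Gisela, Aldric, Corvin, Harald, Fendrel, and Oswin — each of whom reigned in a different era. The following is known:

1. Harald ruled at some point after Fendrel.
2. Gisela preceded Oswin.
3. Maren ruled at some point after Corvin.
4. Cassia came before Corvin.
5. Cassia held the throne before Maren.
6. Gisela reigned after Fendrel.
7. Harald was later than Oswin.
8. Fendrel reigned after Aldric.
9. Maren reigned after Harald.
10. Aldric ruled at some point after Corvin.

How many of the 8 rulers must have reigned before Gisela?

Directly stated before Gisela: Fendrel.
Aldric reaches Gisela via Aldric → Fendrel → Gisela.
Cassia reaches Gisela via Cassia → Corvin → Aldric → Fendrel → Gisela.
Corvin reaches Gisela via Corvin → Aldric → Fendrel → Gisela.
No chain forces Oswin (or any of the others) ahead of Gisela.
That's Aldric, Cassia, Corvin, and Fendrel — 4 in all.

4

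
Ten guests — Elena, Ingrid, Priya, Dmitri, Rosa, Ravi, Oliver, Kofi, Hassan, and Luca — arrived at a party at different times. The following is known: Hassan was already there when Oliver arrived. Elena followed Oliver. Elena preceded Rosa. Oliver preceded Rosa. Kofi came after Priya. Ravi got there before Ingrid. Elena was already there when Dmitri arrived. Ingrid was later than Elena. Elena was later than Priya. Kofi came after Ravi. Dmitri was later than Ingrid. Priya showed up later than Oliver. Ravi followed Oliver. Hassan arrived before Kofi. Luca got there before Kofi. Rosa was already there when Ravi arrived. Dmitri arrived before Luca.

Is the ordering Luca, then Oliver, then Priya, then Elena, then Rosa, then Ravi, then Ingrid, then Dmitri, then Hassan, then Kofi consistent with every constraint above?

no

The constraints require Dmitri before Luca, but in the proposed sequence Luca appears ahead of Dmitri. That one violation is enough.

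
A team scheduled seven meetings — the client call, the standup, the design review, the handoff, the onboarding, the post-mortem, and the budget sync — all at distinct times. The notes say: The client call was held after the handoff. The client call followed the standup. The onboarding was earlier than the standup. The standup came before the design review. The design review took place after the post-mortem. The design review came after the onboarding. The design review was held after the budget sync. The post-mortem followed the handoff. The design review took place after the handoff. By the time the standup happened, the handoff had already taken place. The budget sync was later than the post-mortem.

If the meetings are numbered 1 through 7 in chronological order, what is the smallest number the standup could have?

3

The handoff and the onboarding must both come before the standup — 2 forced predecessors.
Nothing else is forced ahead of the standup, so its earliest slot is position 2 + 1 = 3.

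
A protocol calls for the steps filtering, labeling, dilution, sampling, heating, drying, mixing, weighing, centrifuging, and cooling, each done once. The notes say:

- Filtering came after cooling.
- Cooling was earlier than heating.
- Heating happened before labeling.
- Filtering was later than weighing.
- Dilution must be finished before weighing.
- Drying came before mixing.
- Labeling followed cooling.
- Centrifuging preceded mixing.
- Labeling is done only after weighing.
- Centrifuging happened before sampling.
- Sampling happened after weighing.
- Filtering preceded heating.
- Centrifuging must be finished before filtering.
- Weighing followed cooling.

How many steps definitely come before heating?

5

Directly stated before heating: cooling and filtering.
Centrifuging reaches heating via centrifuging → filtering → heating.
Dilution reaches heating via dilution → weighing → filtering → heating.
Weighing reaches heating via weighing → filtering → heating.
No chain forces labeling (or any of the others) ahead of heating.
That's centrifuging, cooling, dilution, filtering, and weighing — 5 in all.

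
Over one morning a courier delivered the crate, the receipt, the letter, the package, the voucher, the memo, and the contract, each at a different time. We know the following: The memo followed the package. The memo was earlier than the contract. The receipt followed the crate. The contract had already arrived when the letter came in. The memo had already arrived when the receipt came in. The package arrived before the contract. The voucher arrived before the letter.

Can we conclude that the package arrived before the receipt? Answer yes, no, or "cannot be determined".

yes

Chain the constraints: the package → the memo → the receipt. Each link is directly stated, so the package comes before the receipt.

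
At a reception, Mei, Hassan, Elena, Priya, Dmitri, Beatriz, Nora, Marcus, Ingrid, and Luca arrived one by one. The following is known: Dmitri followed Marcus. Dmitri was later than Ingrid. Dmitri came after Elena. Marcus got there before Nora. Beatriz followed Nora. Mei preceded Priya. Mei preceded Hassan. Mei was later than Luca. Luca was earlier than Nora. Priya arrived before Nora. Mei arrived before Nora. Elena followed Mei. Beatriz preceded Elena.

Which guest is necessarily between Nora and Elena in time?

Tracing the constraints gives Nora → Beatriz → Elena, so Beatriz sits after Nora and before Elena.
No other guest is forced both after Nora and before Elena.

Beatriz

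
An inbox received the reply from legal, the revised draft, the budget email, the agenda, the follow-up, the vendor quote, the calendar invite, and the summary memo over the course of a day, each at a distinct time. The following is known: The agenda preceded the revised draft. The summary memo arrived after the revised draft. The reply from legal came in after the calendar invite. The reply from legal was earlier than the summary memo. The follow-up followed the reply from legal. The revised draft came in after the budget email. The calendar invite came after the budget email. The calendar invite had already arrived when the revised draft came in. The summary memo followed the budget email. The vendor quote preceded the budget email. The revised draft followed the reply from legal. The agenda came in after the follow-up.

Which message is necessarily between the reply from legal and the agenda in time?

the follow-up

Tracing the constraints gives the reply from legal → the follow-up → the agenda, so the follow-up sits after the reply from legal and before the agenda.
No other message is forced both after the reply from legal and before the agenda.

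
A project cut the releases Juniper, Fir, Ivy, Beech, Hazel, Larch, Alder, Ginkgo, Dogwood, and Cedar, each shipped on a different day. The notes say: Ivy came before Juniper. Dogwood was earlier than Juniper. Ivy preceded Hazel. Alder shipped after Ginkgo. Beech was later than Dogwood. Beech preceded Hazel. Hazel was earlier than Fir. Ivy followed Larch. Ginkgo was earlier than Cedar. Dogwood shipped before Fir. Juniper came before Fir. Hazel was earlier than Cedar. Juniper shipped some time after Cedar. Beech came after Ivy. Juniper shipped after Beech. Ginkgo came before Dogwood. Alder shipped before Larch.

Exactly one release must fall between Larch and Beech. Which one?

Ivy

Tracing the constraints gives Larch → Ivy → Beech, so Ivy sits after Larch and before Beech.
No other release is forced both after Larch and before Beech.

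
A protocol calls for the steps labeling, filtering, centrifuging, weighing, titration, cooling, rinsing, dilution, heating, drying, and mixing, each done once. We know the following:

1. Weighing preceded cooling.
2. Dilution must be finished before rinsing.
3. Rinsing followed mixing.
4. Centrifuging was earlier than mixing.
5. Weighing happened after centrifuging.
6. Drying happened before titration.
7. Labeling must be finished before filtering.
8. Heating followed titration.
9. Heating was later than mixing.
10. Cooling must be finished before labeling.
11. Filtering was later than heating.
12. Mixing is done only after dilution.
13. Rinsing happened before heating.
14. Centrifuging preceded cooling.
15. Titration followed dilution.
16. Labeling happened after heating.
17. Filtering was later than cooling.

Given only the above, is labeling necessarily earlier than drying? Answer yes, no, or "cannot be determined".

Tracing the constraints gives drying → titration → heating → labeling, so drying must come before labeling.
That means labeling cannot be before drying.

no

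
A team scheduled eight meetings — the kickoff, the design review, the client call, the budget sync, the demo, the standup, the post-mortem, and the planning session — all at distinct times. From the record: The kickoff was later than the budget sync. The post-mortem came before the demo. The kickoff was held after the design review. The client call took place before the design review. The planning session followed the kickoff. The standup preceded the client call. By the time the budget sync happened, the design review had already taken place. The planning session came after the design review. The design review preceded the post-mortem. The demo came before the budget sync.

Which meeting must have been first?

The standup has a chain of constraints placing it before every other meeting, so the standup must be first.

the standup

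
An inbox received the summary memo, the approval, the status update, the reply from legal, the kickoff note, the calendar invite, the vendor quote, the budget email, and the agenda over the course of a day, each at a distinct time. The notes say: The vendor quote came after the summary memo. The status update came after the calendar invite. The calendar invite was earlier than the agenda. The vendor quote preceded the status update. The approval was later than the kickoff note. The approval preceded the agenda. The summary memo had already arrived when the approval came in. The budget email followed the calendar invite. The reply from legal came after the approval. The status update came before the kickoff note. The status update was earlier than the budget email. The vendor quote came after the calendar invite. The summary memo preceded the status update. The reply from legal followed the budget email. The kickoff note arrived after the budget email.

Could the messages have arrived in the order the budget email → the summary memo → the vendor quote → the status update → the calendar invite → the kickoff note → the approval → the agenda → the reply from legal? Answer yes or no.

no

The constraints require the calendar invite before the budget email, but in the proposed sequence the budget email appears ahead of the calendar invite. That one violation is enough.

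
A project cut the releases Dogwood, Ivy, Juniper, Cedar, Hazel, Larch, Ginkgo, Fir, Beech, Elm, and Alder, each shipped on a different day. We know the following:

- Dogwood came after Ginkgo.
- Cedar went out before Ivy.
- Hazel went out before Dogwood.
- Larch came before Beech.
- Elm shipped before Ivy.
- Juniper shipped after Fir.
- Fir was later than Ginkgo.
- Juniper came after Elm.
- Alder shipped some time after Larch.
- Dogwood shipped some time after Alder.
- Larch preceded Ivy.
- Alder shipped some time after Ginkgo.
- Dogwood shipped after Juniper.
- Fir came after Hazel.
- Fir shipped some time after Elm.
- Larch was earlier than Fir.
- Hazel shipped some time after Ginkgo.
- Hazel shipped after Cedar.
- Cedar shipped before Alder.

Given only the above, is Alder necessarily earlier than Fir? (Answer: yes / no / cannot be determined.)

cannot be determined

No chain of stated constraints runs from Alder to Fir, and none runs from Fir to Alder either.
So the relative order of Alder and Fir is not fixed by the given facts.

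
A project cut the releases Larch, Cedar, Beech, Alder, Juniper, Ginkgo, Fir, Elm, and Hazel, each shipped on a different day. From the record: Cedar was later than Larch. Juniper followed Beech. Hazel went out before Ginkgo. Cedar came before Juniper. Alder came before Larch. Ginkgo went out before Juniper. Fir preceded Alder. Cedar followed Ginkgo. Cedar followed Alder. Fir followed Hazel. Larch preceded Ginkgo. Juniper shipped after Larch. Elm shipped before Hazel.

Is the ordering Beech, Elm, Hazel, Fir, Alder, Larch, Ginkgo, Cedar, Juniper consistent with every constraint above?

Check each stated constraint against the proposed order — e.g. Hazel is ahead of Ginkgo; Beech is ahead of Juniper. Every pair is in the required order; nothing is violated.

yes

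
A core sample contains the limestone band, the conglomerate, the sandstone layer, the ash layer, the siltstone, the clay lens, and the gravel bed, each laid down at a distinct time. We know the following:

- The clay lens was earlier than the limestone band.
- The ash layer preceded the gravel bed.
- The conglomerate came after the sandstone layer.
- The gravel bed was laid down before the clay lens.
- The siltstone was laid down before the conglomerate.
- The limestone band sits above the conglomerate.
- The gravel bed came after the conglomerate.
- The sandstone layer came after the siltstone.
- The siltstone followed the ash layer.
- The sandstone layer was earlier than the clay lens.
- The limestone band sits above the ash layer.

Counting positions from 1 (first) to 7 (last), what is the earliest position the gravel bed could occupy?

5

The ash layer, the conglomerate, the sandstone layer, and the siltstone must all come before the gravel bed — 4 forced predecessors.
Nothing else is forced ahead of the gravel bed, so its earliest slot is position 4 + 1 = 5.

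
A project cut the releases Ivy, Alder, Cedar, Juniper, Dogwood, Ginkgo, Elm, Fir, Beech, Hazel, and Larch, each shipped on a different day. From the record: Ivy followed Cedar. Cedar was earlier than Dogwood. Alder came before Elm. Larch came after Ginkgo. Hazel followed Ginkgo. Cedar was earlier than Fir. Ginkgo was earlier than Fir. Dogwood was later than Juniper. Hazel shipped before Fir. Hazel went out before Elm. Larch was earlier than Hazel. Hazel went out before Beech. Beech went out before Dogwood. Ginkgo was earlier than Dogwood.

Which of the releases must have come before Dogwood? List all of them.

Beech, Cedar, Ginkgo, Hazel, Juniper, Larch

Directly stated before Dogwood: Beech, Cedar, Ginkgo, and Juniper.
Hazel reaches Dogwood via Hazel → Beech → Dogwood.
Larch reaches Dogwood via Larch → Hazel → Beech → Dogwood.
No chain forces Elm (or any of the others) ahead of Dogwood.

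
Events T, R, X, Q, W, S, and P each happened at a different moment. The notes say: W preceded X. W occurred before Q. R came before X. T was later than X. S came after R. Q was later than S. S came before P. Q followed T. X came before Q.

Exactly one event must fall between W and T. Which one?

X

Tracing the constraints gives W → X → T, so X sits after W and before T.
No other event is forced both after W and before T.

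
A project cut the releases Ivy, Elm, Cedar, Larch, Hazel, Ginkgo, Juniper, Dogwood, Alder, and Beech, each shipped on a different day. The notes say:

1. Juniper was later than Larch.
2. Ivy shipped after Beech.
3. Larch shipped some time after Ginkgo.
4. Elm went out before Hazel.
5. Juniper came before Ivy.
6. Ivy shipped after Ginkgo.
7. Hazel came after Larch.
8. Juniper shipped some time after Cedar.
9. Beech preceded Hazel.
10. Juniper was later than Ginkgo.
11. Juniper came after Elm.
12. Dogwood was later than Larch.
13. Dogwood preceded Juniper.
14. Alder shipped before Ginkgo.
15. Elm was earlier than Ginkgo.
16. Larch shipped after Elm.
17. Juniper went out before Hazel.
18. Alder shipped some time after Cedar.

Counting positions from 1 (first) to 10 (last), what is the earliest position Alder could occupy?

2

Cedar must come before Alder — 1 forced predecessor.
Nothing else is forced ahead of Alder, so its earliest slot is position 1 + 1 = 2.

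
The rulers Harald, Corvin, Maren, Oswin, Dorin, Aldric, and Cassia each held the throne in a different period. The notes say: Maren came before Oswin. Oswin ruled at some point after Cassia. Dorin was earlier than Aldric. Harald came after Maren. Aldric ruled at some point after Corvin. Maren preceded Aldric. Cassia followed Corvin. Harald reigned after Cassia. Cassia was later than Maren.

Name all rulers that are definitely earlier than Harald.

Cassia, Corvin, Maren

Directly stated before Harald: Cassia and Maren.
Corvin reaches Harald via Corvin → Cassia → Harald.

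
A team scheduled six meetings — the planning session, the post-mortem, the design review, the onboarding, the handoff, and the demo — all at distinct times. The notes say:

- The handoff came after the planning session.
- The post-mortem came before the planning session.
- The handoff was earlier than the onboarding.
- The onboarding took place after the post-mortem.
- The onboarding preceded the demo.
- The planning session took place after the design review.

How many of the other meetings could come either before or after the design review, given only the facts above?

Forced after the design review: the demo, the handoff, the onboarding, and the planning session.
That leaves the post-mortem with no forced order relative to the design review — 1.

1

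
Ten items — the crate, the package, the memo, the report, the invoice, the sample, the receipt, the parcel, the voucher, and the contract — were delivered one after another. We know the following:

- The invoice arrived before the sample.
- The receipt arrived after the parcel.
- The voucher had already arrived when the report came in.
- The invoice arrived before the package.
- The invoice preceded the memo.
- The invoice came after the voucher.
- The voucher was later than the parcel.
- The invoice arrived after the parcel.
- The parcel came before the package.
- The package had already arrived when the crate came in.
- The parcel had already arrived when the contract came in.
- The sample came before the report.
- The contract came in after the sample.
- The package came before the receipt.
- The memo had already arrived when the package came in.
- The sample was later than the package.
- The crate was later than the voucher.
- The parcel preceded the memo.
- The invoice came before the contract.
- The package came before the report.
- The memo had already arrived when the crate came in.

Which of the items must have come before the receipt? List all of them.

the invoice, the memo, the package, the parcel, the voucher

Directly stated before the receipt: the package and the parcel.
The invoice reaches the receipt via the invoice → the package → the receipt.
The memo reaches the receipt via the memo → the package → the receipt.
The voucher reaches the receipt via the voucher → the invoice → the package → the receipt.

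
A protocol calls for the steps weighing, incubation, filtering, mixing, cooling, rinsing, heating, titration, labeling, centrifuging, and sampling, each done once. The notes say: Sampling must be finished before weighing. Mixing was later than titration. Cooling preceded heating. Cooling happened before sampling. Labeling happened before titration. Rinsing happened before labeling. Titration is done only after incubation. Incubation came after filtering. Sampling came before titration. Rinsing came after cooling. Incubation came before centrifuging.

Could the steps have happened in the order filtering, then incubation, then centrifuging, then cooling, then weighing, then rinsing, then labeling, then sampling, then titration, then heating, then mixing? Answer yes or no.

no

The constraints require sampling before weighing, but in the proposed sequence weighing appears ahead of sampling. That one violation is enough.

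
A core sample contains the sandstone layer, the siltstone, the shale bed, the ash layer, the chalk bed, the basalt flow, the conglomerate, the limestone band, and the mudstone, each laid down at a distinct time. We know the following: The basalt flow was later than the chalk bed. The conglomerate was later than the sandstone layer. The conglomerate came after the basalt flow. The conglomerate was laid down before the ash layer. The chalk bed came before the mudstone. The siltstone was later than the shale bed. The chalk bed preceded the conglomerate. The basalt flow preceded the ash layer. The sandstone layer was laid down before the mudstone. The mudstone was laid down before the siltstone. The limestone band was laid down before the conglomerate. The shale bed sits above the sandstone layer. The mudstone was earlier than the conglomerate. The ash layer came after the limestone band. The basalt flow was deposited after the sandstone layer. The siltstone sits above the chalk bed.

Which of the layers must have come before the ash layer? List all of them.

the basalt flow, the chalk bed, the conglomerate, the limestone band, the mudstone, the sandstone layer

Directly stated before the ash layer: the basalt flow, the conglomerate, and the limestone band.
The chalk bed reaches the ash layer via the chalk bed → the basalt flow → the ash layer.
The mudstone reaches the ash layer via the mudstone → the conglomerate → the ash layer.
The sandstone layer reaches the ash layer via the sandstone layer → the basalt flow → the ash layer.
No chain forces the siltstone (or any of the others) ahead of the ash layer.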